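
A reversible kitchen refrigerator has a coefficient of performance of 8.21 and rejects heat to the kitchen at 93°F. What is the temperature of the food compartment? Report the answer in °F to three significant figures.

For a Carnot refrigerator COP_R = T_C/(T_H − T_C), so T_C = COP·T_H/(1 + COP).
With T_H = 307.04 K, T_C = 8.21 × 307.04/9.210 = 273.70 K.
Converting, 273.70 K = 32.99°F.

33.0 °F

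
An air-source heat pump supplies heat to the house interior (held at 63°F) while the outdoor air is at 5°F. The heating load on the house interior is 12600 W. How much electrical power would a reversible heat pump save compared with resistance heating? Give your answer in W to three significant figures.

11200 W

In absolute terms T_C = 258.15 K and T_H = 290.37 K, so ΔT = 32.22 K.
COP_Carnot = T_H/ΔT = 290.37/32.22 = 9.012.
Resistance heating needs Ẇ_res = Q̇_H = 12600 W; the reversible heat pump needs only Ẇ_hp = Q̇_H/COP = 1398 W.
Saving = 12600 − 1398 = 11200 W.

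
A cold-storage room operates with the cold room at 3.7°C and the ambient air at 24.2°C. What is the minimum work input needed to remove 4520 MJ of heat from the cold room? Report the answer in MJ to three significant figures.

335 MJ

In absolute terms T_C = 276.85 K and T_H = 297.35 K, so ΔT = 20.50 K.
The reversible limit is COP_R = T_C/ΔT = 13.50, so W_min = Q_C/COP = Q_C·ΔT/T_C.
W_min = 4520 × 20.50/276.85 = 334.7 MJ.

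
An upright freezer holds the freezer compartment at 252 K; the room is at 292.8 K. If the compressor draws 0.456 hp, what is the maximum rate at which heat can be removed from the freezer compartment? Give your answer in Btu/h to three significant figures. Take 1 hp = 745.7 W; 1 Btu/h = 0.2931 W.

7170 Btu/h

The reservoir spacing is ΔT = 292.8 − 252 = 40.80 K.
COP_Carnot = T_C/ΔT = 252.00/40.80 = 6.176.
Q̇_max = COP_Carnot × Ẇ = 6.176 × 0.4560 hp = 2.816 hp = 7166 Btu/h.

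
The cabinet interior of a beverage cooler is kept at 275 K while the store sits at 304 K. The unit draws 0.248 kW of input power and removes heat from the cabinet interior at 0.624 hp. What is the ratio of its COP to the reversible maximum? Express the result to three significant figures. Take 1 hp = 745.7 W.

Converting, Q̇_C = 0.6240 hp = 0.4653 kW, so COP_actual = Q̇_C/Ẇ = 0.4653/0.2480 = 1.876.
The reservoir spacing is ΔT = 304 − 275 = 29.00 K.
COP_Carnot = T_C/ΔT = 275.00/29.00 = 9.483.
η_II = COP_actual/COP_Carnot = 1.876/9.483 = 0.1979.

0.198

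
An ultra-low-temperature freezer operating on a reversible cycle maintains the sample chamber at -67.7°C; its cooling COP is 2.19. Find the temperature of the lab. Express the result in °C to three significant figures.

26.1 °C

COP_R = T_C/(T_H − T_C) gives T_H − T_C = T_C/COP.
With T_C = 205.45 K, T_H = 205.45 × (1 + 1/2.19) = 299.26 K.
Converting, 299.26 K = 26.11°C.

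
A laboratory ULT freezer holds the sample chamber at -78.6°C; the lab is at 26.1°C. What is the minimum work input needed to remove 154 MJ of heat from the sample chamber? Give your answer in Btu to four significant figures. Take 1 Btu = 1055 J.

78560 Btu

In absolute terms T_C = 194.55 K and T_H = 299.25 K, so ΔT = 104.7 K.
The reversible limit is COP_R = T_C/ΔT = 1.858, so W_min = Q_C/COP = Q_C·ΔT/T_C.
W_min = 154.0 × 104.7/194.55 = 82.88 MJ = 78560 Btu.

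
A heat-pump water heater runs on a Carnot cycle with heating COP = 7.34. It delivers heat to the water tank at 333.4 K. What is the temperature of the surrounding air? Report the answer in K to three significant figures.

COP_HP = T_H/(T_H − T_C) gives T_H − T_C = T_H/COP.
With T_H = 333.40 K, T_C = 333.40 × (1 − 1/7.34) = 287.98 K.

288 K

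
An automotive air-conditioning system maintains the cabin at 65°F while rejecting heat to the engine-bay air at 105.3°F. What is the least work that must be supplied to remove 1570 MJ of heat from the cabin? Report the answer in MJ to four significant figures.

120.6 MJ

In absolute terms T_C = 291.48 K and T_H = 313.87 K, so ΔT = 22.39 K.
The reversible limit is COP_R = T_C/ΔT = 13.02, so W_min = Q_C/COP = Q_C·ΔT/T_C.
W_min = 1570 × 22.39/291.48 = 120.6 MJ.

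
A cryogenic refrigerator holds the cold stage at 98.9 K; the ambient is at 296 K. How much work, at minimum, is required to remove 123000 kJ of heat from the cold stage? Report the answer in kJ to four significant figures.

The reservoir spacing is ΔT = 296 − 98.9 = 197.1 K.
The reversible limit is COP_R = T_C/ΔT = 0.5018, so W_min = Q_C/COP = Q_C·ΔT/T_C.
W_min = 123000 × 197.1/98.90 = 245100 kJ.

245100 kJ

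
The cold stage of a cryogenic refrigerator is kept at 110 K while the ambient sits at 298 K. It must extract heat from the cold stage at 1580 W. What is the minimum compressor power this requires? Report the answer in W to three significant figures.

2700 W

The reservoir spacing is ΔT = 298 − 110 = 188.0 K.
COP_Carnot = T_C/ΔT = 110.00/188.0 = 0.5851.
Ẇ_min = Q̇/COP_Carnot = 1580/0.5851 = 2700 W.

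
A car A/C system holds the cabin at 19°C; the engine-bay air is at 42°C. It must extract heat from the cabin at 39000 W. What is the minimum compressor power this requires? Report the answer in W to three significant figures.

In absolute terms T_C = 292.15 K and T_H = 315.15 K, so ΔT = 23.00 K.
COP_Carnot = T_C/ΔT = 292.15/23.00 = 12.70.
Ẇ_min = Q̇/COP_Carnot = 39000/12.70 = 3070 W.

3070 W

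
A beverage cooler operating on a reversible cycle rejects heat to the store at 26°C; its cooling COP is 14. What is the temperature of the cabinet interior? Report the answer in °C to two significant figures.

6.1 °C

For a Carnot refrigerator COP_R = T_C/(T_H − T_C), so T_C = COP·T_H/(1 + COP).
With T_H = 299.15 K, T_C = 14 × 299.15/15.00 = 279.21 K.
Converting, 279.21 K = 6.06°C.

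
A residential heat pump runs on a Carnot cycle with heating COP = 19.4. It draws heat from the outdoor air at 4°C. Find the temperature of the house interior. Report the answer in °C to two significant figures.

19 °C

COP_HP = T_H/(T_H − T_C) rearranges to T_H = COP·T_C/(COP − 1).
With T_C = 277.15 K, T_H = 19.4 × 277.15/18.40 = 292.21 K.
Converting, 292.21 K = 19.06°C.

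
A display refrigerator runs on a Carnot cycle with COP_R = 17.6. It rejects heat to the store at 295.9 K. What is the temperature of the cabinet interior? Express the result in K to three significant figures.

For a Carnot refrigerator COP_R = T_C/(T_H − T_C), so T_C = COP·T_H/(1 + COP).
With T_H = 295.90 K, T_C = 17.6 × 295.90/18.60 = 279.99 K.

280 K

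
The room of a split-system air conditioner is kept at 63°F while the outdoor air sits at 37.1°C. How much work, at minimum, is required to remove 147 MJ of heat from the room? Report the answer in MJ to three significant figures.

In absolute terms T_C = 290.37 K and T_H = 310.25 K, so ΔT = 19.88 K.
The reversible limit is COP_R = T_C/ΔT = 14.61, so W_min = Q_C/COP = Q_C·ΔT/T_C.
W_min = 147.0 × 19.88/290.37 = 10.06 MJ.

10.1 MJ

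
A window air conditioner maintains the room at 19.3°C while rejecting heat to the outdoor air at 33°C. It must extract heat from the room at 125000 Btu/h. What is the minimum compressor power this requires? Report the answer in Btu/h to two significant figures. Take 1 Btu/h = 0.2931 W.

In absolute terms T_C = 292.45 K and T_H = 306.15 K, so ΔT = 13.70 K.
COP_Carnot = T_C/ΔT = 292.45/13.70 = 21.35.
Ẇ_min = Q̇/COP_Carnot = 125000/21.35 = 5856 Btu/h.

5900 Btu/h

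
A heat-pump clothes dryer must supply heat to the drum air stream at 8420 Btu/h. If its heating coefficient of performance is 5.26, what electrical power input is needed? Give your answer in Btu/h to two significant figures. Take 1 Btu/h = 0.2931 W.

Ẇ = Q̇_H/COP_HP = 8420/5.26 = 1601 Btu/h.

1600 Btu/h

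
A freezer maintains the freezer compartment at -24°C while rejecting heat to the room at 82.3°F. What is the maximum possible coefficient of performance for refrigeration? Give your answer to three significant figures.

4.80

In absolute terms T_C = 249.15 K and T_H = 301.09 K, so ΔT = 51.94 K.
For a reversible cycle, COP_Carnot = T_C/ΔT = 249.15/51.94 = 4.796.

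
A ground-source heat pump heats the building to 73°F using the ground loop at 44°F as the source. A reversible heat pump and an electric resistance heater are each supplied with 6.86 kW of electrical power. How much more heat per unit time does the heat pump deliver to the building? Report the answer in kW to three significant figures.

In absolute terms T_C = 279.82 K and T_H = 295.93 K, so ΔT = 16.11 K.
COP_Carnot = T_H/ΔT = 295.93/16.11 = 18.37.
The heat pump delivers Q̇_H = COP × Ẇ = 126.0 kW; the resistance heater delivers Ẇ = 6.860 kW.
Extra = (COP − 1)·Ẇ = 119.1 kW.

119 kW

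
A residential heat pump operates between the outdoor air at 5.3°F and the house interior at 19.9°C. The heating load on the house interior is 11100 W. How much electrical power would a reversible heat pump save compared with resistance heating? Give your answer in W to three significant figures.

9780 W

In absolute terms T_C = 258.32 K and T_H = 293.05 K, so ΔT = 34.73 K.
COP_Carnot = T_H/ΔT = 293.05/34.73 = 8.437.
Resistance heating needs Ẇ_res = Q̇_H = 11100 W; the reversible heat pump needs only Ẇ_hp = Q̇_H/COP = 1316 W.
Saving = 11100 − 1316 = 9784 W.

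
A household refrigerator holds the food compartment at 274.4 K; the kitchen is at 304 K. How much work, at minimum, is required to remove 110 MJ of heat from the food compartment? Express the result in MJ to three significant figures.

The reservoir spacing is ΔT = 304 − 274.4 = 29.60 K.
The reversible limit is COP_R = T_C/ΔT = 9.270, so W_min = Q_C/COP = Q_C·ΔT/T_C.
W_min = 110.0 × 29.60/274.40 = 11.87 MJ.

11.9 MJ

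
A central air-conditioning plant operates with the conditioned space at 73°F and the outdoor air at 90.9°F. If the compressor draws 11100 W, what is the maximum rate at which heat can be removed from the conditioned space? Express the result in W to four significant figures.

In absolute terms T_C = 295.93 K and T_H = 305.87 K, so ΔT = 9.944 K.
COP_Carnot = T_C/ΔT = 295.93/9.944 = 29.76.
Q̇_max = COP_Carnot × Ẇ = 29.76 × 11100 W = 330300 W.

330300 W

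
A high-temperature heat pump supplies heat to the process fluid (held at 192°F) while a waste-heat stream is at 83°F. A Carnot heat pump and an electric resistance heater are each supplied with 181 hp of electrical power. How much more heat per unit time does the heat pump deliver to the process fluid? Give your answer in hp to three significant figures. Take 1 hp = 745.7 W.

In absolute terms T_C = 301.48 K and T_H = 362.04 K, so ΔT = 60.56 K.
COP_Carnot = T_H/ΔT = 362.04/60.56 = 5.979.
The heat pump delivers Q̇_H = COP × Ẇ = 1082 hp; the resistance heater delivers Ẇ = 181.0 hp.
Extra = (COP − 1)·Ẇ = 901.1 hp.

901 hp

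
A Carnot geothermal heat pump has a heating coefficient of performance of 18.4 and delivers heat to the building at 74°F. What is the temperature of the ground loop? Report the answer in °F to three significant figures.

45.0 °F

COP_HP = T_H/(T_H − T_C) gives T_H − T_C = T_H/COP.
With T_H = 296.48 K, T_C = 296.48 × (1 − 1/18.4) = 280.37 K.
Converting, 280.37 K = 45.00°F.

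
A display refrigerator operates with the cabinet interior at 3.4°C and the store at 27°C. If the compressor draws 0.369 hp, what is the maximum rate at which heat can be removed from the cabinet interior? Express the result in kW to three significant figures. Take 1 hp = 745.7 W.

3.22 kW

In absolute terms T_C = 276.55 K and T_H = 300.15 K, so ΔT = 23.60 K.
COP_Carnot = T_C/ΔT = 276.55/23.60 = 11.72.
Q̇_max = COP_Carnot × Ẇ = 11.72 × 0.3690 hp = 4.324 hp = 3.224 kW.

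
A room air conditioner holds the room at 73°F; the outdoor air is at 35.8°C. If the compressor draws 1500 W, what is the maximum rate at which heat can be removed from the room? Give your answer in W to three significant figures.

34100 W

In absolute terms T_C = 295.93 K and T_H = 308.95 K, so ΔT = 13.02 K.
COP_Carnot = T_C/ΔT = 295.93/13.02 = 22.72.
Q̇_max = COP_Carnot × Ẇ = 22.72 × 1500 W = 34090 W.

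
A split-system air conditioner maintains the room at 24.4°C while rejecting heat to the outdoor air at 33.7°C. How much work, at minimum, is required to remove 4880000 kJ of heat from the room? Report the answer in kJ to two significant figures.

In absolute terms T_C = 297.55 K and T_H = 306.85 K, so ΔT = 9.300 K.
The reversible limit is COP_R = T_C/ΔT = 31.99, so W_min = Q_C/COP = Q_C·ΔT/T_C.
W_min = 4880000 × 9.300/297.55 = 152500 kJ.

150000 kJ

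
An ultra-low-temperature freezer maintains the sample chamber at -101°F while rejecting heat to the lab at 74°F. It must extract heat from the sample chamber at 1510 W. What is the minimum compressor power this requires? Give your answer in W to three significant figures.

737 W

In absolute terms T_C = 199.26 K and T_H = 296.48 K, so ΔT = 97.22 K.
COP_Carnot = T_C/ΔT = 199.26/97.22 = 2.050.
Ẇ_min = Q̇/COP_Carnot = 1510/2.050 = 736.7 W.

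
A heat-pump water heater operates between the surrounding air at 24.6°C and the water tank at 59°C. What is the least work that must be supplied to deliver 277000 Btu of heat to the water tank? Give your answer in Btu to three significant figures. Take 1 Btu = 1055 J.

28700 Btu

In absolute terms T_C = 297.75 K and T_H = 332.15 K, so ΔT = 34.40 K.
The reversible limit is COP_HP = T_H/ΔT = 9.656, so W_min = Q_H/COP = Q_H·ΔT/T_H.
W_min = 277000 × 34.40/332.15 = 28690 Btu.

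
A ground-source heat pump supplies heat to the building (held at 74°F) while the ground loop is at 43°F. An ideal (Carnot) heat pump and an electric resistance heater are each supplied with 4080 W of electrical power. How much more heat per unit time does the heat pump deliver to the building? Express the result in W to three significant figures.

66200 W

In absolute terms T_C = 279.26 K and T_H = 296.48 K, so ΔT = 17.22 K.
COP_Carnot = T_H/ΔT = 296.48/17.22 = 17.22.
The heat pump delivers Q̇_H = COP × Ẇ = 70240 W; the resistance heater delivers Ẇ = 4080 W.
Extra = (COP − 1)·Ẇ = 66160 W.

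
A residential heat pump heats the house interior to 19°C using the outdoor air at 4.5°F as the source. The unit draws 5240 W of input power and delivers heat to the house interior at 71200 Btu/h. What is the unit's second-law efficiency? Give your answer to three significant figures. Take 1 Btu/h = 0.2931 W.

0.467

Converting, Q̇_H = 71200 Btu/h = 20870 W, so COP_actual = Q̇_H/Ẇ = 20870/5240 = 3.983.
In absolute terms T_C = 257.87 K and T_H = 292.15 K, so ΔT = 34.28 K.
COP_Carnot = T_H/ΔT = 292.15/34.28 = 8.523.
η_II = COP_actual/COP_Carnot = 3.983/8.523 = 0.4673.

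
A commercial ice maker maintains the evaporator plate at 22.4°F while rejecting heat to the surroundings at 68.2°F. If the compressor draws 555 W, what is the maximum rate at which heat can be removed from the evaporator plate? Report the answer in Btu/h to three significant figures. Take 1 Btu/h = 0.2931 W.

19900 Btu/h

In absolute terms T_C = 267.82 K and T_H = 293.26 K, so ΔT = 25.44 K.
COP_Carnot = T_C/ΔT = 267.82/25.44 = 10.53.
Q̇_max = COP_Carnot × Ẇ = 10.53 × 555.0 W = 5842 W = 19930 Btu/h.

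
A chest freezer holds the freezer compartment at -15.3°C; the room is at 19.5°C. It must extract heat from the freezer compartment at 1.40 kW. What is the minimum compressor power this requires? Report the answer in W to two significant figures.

190 W

In absolute terms T_C = 257.85 K and T_H = 292.65 K, so ΔT = 34.80 K.
COP_Carnot = T_C/ΔT = 257.85/34.80 = 7.409.
Ẇ_min = Q̇/COP_Carnot = 1.400/7.409 = 0.1889 kW = 188.9 W.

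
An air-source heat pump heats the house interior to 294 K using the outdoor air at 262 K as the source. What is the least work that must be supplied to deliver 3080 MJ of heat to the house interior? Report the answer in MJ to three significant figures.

335 MJ

The reservoir spacing is ΔT = 294 − 262 = 32.00 K.
The reversible limit is COP_HP = T_H/ΔT = 9.188, so W_min = Q_H/COP = Q_H·ΔT/T_H.
W_min = 3080 × 32.00/294.00 = 335.2 MJ.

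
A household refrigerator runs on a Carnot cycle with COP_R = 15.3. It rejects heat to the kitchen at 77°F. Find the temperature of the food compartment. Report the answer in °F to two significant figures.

For a Carnot refrigerator COP_R = T_C/(T_H − T_C), so T_C = COP·T_H/(1 + COP).
With T_H = 298.15 K, T_C = 15.3 × 298.15/16.30 = 279.86 K.
Converting, 279.86 K = 44.08°F.

44 °F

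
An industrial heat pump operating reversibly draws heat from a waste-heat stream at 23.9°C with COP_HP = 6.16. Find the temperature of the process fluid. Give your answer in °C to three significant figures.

81.5 °C

COP_HP = T_H/(T_H − T_C) rearranges to T_H = COP·T_C/(COP − 1).
With T_C = 297.05 K, T_H = 6.16 × 297.05/5.160 = 354.62 K.
Converting, 354.62 K = 81.47°C.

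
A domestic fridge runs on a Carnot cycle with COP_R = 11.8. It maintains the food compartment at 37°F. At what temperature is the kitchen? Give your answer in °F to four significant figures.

79.09 °F

COP_R = T_C/(T_H − T_C) gives T_H − T_C = T_C/COP.
With T_C = 275.93 K, T_H = 275.93 × (1 + 1/11.8) = 299.31 K.
Converting, 299.31 K = 79.09°F.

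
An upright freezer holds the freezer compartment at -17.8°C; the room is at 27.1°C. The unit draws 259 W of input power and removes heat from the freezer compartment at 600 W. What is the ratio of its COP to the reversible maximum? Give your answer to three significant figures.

0.407

COP_actual = Q̇_C/Ẇ = 600.0/259.0 = 2.317.
In absolute terms T_C = 255.35 K and T_H = 300.25 K, so ΔT = 44.90 K.
COP_Carnot = T_C/ΔT = 255.35/44.90 = 5.687.
η_II = COP_actual/COP_Carnot = 2.317/5.687 = 0.4073.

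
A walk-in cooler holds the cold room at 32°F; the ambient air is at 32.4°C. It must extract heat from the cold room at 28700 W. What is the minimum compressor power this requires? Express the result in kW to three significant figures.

In absolute terms T_C = 273.15 K and T_H = 305.55 K, so ΔT = 32.40 K.
COP_Carnot = T_C/ΔT = 273.15/32.40 = 8.431.
Ẇ_min = Q̇/COP_Carnot = 28700/8.431 = 3404 W = 3.404 kW.

3.40 kW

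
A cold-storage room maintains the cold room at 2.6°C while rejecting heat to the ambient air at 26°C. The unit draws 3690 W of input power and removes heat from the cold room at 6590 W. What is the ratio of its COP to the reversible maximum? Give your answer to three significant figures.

COP_actual = Q̇_C/Ẇ = 6590/3690 = 1.786.
In absolute terms T_C = 275.75 K and T_H = 299.15 K, so ΔT = 23.40 K.
COP_Carnot = T_C/ΔT = 275.75/23.40 = 11.78.
η_II = COP_actual/COP_Carnot = 1.786/11.78 = 0.1516.

0.152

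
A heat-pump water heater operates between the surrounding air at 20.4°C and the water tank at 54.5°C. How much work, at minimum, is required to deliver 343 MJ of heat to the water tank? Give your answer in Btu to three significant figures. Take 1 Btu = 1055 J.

In absolute terms T_C = 293.55 K and T_H = 327.65 K, so ΔT = 34.10 K.
The reversible limit is COP_HP = T_H/ΔT = 9.609, so W_min = Q_H/COP = Q_H·ΔT/T_H.
W_min = 343.0 × 34.10/327.65 = 35.70 MJ = 33840 Btu.

33800 Btu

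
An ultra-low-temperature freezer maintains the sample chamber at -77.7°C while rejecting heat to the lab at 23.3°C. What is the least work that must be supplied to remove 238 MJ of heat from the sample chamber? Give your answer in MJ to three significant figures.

123 MJ

In absolute terms T_C = 195.45 K and T_H = 296.45 K, so ΔT = 101.0 K.
The reversible limit is COP_R = T_C/ΔT = 1.935, so W_min = Q_C/COP = Q_C·ΔT/T_C.
W_min = 238.0 × 101.0/195.45 = 123.0 MJ.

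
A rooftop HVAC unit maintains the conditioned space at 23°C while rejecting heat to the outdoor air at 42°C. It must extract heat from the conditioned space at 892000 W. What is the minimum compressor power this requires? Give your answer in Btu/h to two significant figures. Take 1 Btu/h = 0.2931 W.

In absolute terms T_C = 296.15 K and T_H = 315.15 K, so ΔT = 19.00 K.
COP_Carnot = T_C/ΔT = 296.15/19.00 = 15.59.
Ẇ_min = Q̇/COP_Carnot = 892000/15.59 = 57230 W = 195200 Btu/h.

200000 Btu/h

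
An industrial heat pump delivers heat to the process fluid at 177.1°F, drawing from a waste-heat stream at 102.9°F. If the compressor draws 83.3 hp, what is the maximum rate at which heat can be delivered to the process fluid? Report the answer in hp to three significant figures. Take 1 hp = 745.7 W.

In absolute terms T_C = 312.54 K and T_H = 353.76 K, so ΔT = 41.22 K.
COP_Carnot = T_H/ΔT = 353.76/41.22 = 8.582.
Q̇_max = COP_Carnot × Ẇ = 8.582 × 83.30 hp = 714.9 hp.

715 hp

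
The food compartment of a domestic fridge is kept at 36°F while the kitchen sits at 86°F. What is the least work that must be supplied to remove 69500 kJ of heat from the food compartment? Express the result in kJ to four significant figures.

7011 kJ

In absolute terms T_C = 275.37 K and T_H = 303.15 K, so ΔT = 27.78 K.
The reversible limit is COP_R = T_C/ΔT = 9.913, so W_min = Q_C/COP = Q_C·ΔT/T_C.
W_min = 69500 × 27.78/275.37 = 7011 kJ.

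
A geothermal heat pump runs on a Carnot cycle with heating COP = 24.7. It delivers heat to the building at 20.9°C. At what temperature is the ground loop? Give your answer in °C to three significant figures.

COP_HP = T_H/(T_H − T_C) gives T_H − T_C = T_H/COP.
With T_H = 294.05 K, T_C = 294.05 × (1 − 1/24.7) = 282.15 K.
Converting, 282.15 K = 9.00°C.

9.00 °C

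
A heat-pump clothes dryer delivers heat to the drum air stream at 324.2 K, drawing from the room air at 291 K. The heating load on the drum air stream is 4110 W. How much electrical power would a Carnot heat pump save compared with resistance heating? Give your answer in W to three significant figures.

3690 W

The reservoir spacing is ΔT = 324.2 − 291 = 33.20 K.
COP_Carnot = T_H/ΔT = 324.20/33.20 = 9.765.
Resistance heating needs Ẇ_res = Q̇_H = 4110 W; the reversible heat pump needs only Ẇ_hp = Q̇_H/COP = 420.9 W.
Saving = 4110 − 420.9 = 3689 W.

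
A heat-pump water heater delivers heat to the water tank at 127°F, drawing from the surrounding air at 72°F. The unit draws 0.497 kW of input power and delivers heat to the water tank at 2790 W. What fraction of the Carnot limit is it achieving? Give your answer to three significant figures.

0.526

Converting, Q̇_H = 2790 W = 2.790 kW, so COP_actual = Q̇_H/Ẇ = 2.790/0.4970 = 5.614.
In absolute terms T_C = 295.37 K and T_H = 325.93 K, so ΔT = 30.56 K.
COP_Carnot = T_H/ΔT = 325.93/30.56 = 10.67.
η_II = COP_actual/COP_Carnot = 5.614/10.67 = 0.5263.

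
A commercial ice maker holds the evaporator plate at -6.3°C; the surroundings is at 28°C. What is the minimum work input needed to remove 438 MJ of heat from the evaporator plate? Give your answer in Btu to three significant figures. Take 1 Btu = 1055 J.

53400 Btu

In absolute terms T_C = 266.85 K and T_H = 301.15 K, so ΔT = 34.30 K.
The reversible limit is COP_R = T_C/ΔT = 7.780, so W_min = Q_C/COP = Q_C·ΔT/T_C.
W_min = 438.0 × 34.30/266.85 = 56.30 MJ = 53360 Btu.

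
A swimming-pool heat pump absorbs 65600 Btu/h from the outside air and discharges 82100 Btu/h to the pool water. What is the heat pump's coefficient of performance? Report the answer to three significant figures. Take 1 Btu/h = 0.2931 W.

The first law gives Q̇_H = Q̇_C + Ẇ, so the three rates are Q̇_C = 65600, Q̇_H = 82100, Ẇ = 16500 Btu/h.
COP_HP = Q̇_H/Ẇ = 82100/16500 = 4.976.

4.98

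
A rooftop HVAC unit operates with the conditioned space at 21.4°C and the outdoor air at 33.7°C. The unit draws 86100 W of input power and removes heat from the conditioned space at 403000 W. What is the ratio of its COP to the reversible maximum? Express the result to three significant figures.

COP_actual = Q̇_C/Ẇ = 403000/86100 = 4.681.
In absolute terms T_C = 294.55 K and T_H = 306.85 K, so ΔT = 12.30 K.
COP_Carnot = T_C/ΔT = 294.55/12.30 = 23.95.
η_II = COP_actual/COP_Carnot = 4.681/23.95 = 0.1955.

0.195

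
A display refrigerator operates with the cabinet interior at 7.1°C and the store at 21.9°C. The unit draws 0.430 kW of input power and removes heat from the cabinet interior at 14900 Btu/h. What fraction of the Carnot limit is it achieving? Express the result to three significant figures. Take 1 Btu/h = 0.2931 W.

0.536

Converting, Q̇_C = 14900 Btu/h = 4.367 kW, so COP_actual = Q̇_C/Ẇ = 4.367/0.4300 = 10.16.
In absolute terms T_C = 280.25 K and T_H = 295.05 K, so ΔT = 14.80 K.
COP_Carnot = T_C/ΔT = 280.25/14.80 = 18.94.
η_II = COP_actual/COP_Carnot = 10.16/18.94 = 0.5364.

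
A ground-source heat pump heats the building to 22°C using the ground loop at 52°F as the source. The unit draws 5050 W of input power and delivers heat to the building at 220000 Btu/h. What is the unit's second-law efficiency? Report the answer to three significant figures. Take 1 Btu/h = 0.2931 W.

0.471

Converting, Q̇_H = 220000 Btu/h = 64480 W, so COP_actual = Q̇_H/Ẇ = 64480/5050 = 12.77.
In absolute terms T_C = 284.26 K and T_H = 295.15 K, so ΔT = 10.89 K.
COP_Carnot = T_H/ΔT = 295.15/10.89 = 27.11.
η_II = COP_actual/COP_Carnot = 12.77/27.11 = 0.4711.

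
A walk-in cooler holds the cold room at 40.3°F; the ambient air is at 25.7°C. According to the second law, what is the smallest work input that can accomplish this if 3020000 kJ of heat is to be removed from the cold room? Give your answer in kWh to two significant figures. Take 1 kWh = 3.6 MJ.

64 kWh

In absolute terms T_C = 277.76 K and T_H = 298.85 K, so ΔT = 21.09 K.
The reversible limit is COP_R = T_C/ΔT = 13.17, so W_min = Q_C/COP = Q_C·ΔT/T_C.
W_min = 3020000 × 21.09/277.76 = 229300 kJ = 63.69 kWh.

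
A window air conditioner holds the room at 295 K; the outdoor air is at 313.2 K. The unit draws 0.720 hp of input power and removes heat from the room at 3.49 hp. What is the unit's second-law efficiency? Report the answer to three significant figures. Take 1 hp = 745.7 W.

COP_actual = Q̇_C/Ẇ = 3.490/0.7200 = 4.847.
The reservoir spacing is ΔT = 313.2 − 295 = 18.20 K.
COP_Carnot = T_C/ΔT = 295.00/18.20 = 16.21.
η_II = COP_actual/COP_Carnot = 4.847/16.21 = 0.2990.

0.299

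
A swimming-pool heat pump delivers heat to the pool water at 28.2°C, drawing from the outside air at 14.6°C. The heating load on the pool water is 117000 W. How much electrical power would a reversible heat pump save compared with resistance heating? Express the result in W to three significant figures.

In absolute terms T_C = 287.75 K and T_H = 301.35 K, so ΔT = 13.60 K.
COP_Carnot = T_H/ΔT = 301.35/13.60 = 22.16.
Resistance heating needs Ẇ_res = Q̇_H = 117000 W; the reversible heat pump needs only Ẇ_hp = Q̇_H/COP = 5280 W.
Saving = 117000 − 5280 = 111700 W.

112000 W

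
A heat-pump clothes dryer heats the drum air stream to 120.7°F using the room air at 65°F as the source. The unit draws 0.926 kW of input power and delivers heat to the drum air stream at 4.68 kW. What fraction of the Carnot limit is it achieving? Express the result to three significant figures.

0.485

COP_actual = Q̇_H/Ẇ = 4.680/0.9260 = 5.054.
In absolute terms T_C = 291.48 K and T_H = 322.43 K, so ΔT = 30.94 K.
COP_Carnot = T_H/ΔT = 322.43/30.94 = 10.42.
η_II = COP_actual/COP_Carnot = 5.054/10.42 = 0.4850.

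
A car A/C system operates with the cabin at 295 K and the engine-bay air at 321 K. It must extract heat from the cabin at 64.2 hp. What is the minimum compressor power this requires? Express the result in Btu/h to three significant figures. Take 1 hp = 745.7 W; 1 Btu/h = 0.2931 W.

The reservoir spacing is ΔT = 321 − 295 = 26.00 K.
COP_Carnot = T_C/ΔT = 295.00/26.00 = 11.35.
Ẇ_min = Q̇/COP_Carnot = 64.20/11.35 = 5.658 hp = 14400 Btu/h.

14400 Btu/h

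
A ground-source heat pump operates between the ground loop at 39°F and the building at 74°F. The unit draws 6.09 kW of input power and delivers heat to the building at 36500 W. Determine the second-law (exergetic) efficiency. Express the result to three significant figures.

0.393

Converting, Q̇_H = 36500 W = 36.50 kW, so COP_actual = Q̇_H/Ẇ = 36.50/6.090 = 5.993.
In absolute terms T_C = 277.04 K and T_H = 296.48 K, so ΔT = 19.44 K.
COP_Carnot = T_H/ΔT = 296.48/19.44 = 15.25.
η_II = COP_actual/COP_Carnot = 5.993/15.25 = 0.3931.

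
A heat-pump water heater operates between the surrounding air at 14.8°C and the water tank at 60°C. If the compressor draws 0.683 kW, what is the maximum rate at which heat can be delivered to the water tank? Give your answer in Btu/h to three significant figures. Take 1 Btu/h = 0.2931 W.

In absolute terms T_C = 287.95 K and T_H = 333.15 K, so ΔT = 45.20 K.
COP_Carnot = T_H/ΔT = 333.15/45.20 = 7.371.
Q̇_max = COP_Carnot × Ẇ = 7.371 × 0.6830 kW = 5.034 kW = 17180 Btu/h.

17200 Btu/h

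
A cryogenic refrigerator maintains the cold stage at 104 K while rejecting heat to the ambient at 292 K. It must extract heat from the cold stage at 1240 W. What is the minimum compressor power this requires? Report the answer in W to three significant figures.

2240 W

The reservoir spacing is ΔT = 292 − 104 = 188.0 K.
COP_Carnot = T_C/ΔT = 104.00/188.0 = 0.5532.
Ẇ_min = Q̇/COP_Carnot = 1240/0.5532 = 2242 W.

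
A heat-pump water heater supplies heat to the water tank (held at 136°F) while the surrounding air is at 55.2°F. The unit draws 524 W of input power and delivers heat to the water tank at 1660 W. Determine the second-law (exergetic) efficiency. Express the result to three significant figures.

COP_actual = Q̇_H/Ẇ = 1660/524.0 = 3.168.
In absolute terms T_C = 286.04 K and T_H = 330.93 K, so ΔT = 44.89 K.
COP_Carnot = T_H/ΔT = 330.93/44.89 = 7.372.
η_II = COP_actual/COP_Carnot = 3.168/7.372 = 0.4297.

0.430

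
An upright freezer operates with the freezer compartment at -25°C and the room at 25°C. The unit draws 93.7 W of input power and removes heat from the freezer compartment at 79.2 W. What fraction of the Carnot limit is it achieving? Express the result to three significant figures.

0.170

COP_actual = Q̇_C/Ẇ = 79.20/93.70 = 0.8453.
In absolute terms T_C = 248.15 K and T_H = 298.15 K, so ΔT = 50.00 K.
COP_Carnot = T_C/ΔT = 248.15/50.00 = 4.963.
η_II = COP_actual/COP_Carnot = 0.8453/4.963 = 0.1703.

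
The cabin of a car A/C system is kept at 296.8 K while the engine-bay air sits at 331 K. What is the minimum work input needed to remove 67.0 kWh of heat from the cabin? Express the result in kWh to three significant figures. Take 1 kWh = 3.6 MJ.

The reservoir spacing is ΔT = 331 − 296.8 = 34.20 K.
The reversible limit is COP_R = T_C/ΔT = 8.678, so W_min = Q_C/COP = Q_C·ΔT/T_C.
W_min = 67.00 × 34.20/296.80 = 7.720 kWh.

7.72 kWh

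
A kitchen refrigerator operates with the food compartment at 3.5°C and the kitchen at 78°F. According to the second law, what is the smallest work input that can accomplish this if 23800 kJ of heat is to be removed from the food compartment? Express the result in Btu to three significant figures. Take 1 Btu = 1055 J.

1800 Btu

In absolute terms T_C = 276.65 K and T_H = 298.71 K, so ΔT = 22.06 K.
The reversible limit is COP_R = T_C/ΔT = 12.54, so W_min = Q_C/COP = Q_C·ΔT/T_C.
W_min = 23800 × 22.06/276.65 = 1897 kJ = 1799 Btu.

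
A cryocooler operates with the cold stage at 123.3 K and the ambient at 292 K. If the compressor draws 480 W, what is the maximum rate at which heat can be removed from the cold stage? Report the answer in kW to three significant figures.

The reservoir spacing is ΔT = 292 − 123.3 = 168.7 K.
COP_Carnot = T_C/ΔT = 123.30/168.7 = 0.7309.
Q̇_max = COP_Carnot × Ẇ = 0.7309 × 480.0 W = 350.8 W = 0.3508 kW.

0.351 kW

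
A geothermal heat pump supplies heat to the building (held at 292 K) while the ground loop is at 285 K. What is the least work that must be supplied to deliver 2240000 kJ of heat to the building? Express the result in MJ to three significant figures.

The reservoir spacing is ΔT = 292 − 285 = 7.000 K.
The reversible limit is COP_HP = T_H/ΔT = 41.71, so W_min = Q_H/COP = Q_H·ΔT/T_H.
W_min = 2240000 × 7.000/292.00 = 53700 kJ = 53.70 MJ.

53.7 MJ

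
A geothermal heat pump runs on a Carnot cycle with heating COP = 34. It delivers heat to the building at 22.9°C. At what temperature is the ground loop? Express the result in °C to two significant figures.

COP_HP = T_H/(T_H − T_C) gives T_H − T_C = T_H/COP.
With T_H = 296.05 K, T_C = 296.05 × (1 − 1/34) = 287.34 K.
Converting, 287.34 K = 14.19°C.

14 °C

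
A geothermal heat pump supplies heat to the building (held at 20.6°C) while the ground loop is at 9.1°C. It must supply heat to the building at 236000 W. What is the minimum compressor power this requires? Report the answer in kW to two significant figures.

In absolute terms T_C = 282.25 K and T_H = 293.75 K, so ΔT = 11.50 K.
COP_Carnot = T_H/ΔT = 293.75/11.50 = 25.54.
Ẇ_min = Q̇/COP_Carnot = 236000/25.54 = 9239 W = 9.239 kW.

9.2 kW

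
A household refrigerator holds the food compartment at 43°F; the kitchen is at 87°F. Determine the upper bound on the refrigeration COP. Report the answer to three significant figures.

In absolute terms T_C = 279.26 K and T_H = 303.71 K, so ΔT = 24.44 K.
For a reversible cycle, COP_Carnot = T_C/ΔT = 279.26/24.44 = 11.42.

11.4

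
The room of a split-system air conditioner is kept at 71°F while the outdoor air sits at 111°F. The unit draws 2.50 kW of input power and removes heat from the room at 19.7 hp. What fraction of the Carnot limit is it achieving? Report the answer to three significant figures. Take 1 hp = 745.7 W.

Converting, Q̇_C = 19.70 hp = 14.69 kW, so COP_actual = Q̇_C/Ẇ = 14.69/2.500 = 5.876.
In absolute terms T_C = 294.82 K and T_H = 317.04 K, so ΔT = 22.22 K.
COP_Carnot = T_C/ΔT = 294.82/22.22 = 13.27.
η_II = COP_actual/COP_Carnot = 5.876/13.27 = 0.4429.

0.443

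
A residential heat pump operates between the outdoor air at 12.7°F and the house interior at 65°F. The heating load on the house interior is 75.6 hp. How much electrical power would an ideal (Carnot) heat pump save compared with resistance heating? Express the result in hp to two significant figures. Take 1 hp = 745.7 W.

In absolute terms T_C = 262.43 K and T_H = 291.48 K, so ΔT = 29.06 K.
COP_Carnot = T_H/ΔT = 291.48/29.06 = 10.03.
Resistance heating needs Ẇ_res = Q̇_H = 75.60 hp; the reversible heat pump needs only Ẇ_hp = Q̇_H/COP = 7.536 hp.
Saving = 75.60 − 7.536 = 68.06 hp.

68 hp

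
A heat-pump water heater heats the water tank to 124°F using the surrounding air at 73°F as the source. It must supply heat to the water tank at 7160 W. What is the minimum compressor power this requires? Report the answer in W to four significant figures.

In absolute terms T_C = 295.93 K and T_H = 324.26 K, so ΔT = 28.33 K.
COP_Carnot = T_H/ΔT = 324.26/28.33 = 11.44.
Ẇ_min = Q̇/COP_Carnot = 7160/11.44 = 625.6 W.

625.6 W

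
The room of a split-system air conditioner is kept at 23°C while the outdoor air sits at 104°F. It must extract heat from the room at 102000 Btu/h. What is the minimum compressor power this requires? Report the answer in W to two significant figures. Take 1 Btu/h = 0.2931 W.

1700 W

In absolute terms T_C = 296.15 K and T_H = 313.15 K, so ΔT = 17.00 K.
COP_Carnot = T_C/ΔT = 296.15/17.00 = 17.42.
Ẇ_min = Q̇/COP_Carnot = 102000/17.42 = 5855 Btu/h = 1716 W.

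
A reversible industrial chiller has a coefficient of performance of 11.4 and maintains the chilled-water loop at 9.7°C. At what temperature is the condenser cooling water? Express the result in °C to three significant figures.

COP_R = T_C/(T_H − T_C) gives T_H − T_C = T_C/COP.
With T_C = 282.85 K, T_H = 282.85 × (1 + 1/11.4) = 307.66 K.
Converting, 307.66 K = 34.51°C.

34.5 °C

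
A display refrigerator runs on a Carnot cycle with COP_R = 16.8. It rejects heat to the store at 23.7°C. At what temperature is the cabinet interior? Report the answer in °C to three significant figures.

7.02 °C

For a Carnot refrigerator COP_R = T_C/(T_H − T_C), so T_C = COP·T_H/(1 + COP).
With T_H = 296.85 K, T_C = 16.8 × 296.85/17.80 = 280.17 K.
Converting, 280.17 K = 7.02°C.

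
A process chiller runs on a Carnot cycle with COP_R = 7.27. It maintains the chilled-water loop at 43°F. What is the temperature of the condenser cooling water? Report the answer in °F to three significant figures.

112 °F

COP_R = T_C/(T_H − T_C) gives T_H − T_C = T_C/COP.
With T_C = 279.26 K, T_H = 279.26 × (1 + 1/7.27) = 317.67 K.
Converting, 317.67 K = 112.14°F.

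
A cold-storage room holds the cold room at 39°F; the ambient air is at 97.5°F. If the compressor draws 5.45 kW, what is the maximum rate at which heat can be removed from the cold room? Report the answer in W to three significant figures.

In absolute terms T_C = 277.04 K and T_H = 309.54 K, so ΔT = 32.50 K.
COP_Carnot = T_C/ΔT = 277.04/32.50 = 8.524.
Q̇_max = COP_Carnot × Ẇ = 8.524 × 5.450 kW = 46.46 kW = 46460 W.

46500 W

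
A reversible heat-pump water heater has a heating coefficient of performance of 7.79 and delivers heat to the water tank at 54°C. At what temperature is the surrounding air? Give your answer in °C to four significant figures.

12.00 °C

COP_HP = T_H/(T_H − T_C) gives T_H − T_C = T_H/COP.
With T_H = 327.15 K, T_C = 327.15 × (1 − 1/7.79) = 285.15 K.
Converting, 285.15 K = 12.00°C.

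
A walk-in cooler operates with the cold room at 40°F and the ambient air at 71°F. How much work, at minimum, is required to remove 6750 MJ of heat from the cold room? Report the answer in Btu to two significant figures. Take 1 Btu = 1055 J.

In absolute terms T_C = 277.59 K and T_H = 294.82 K, so ΔT = 17.22 K.
The reversible limit is COP_R = T_C/ΔT = 16.12, so W_min = Q_C/COP = Q_C·ΔT/T_C.
W_min = 6750 × 17.22/277.59 = 418.8 MJ = 396900 Btu.

400000 Btu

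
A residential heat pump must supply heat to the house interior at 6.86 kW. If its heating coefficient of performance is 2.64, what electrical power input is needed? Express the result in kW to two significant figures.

2.6 kW

Ẇ = Q̇_H/COP_HP = 6.860/2.64 = 2.598 kW.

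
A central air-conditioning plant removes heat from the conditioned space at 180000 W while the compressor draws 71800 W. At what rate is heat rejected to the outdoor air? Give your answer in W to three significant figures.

For a cyclic device the first law requires Q̇_H = Q̇_C + Ẇ.
Q̇_H = Q̇_C + Ẇ = 251800 W.

252000 W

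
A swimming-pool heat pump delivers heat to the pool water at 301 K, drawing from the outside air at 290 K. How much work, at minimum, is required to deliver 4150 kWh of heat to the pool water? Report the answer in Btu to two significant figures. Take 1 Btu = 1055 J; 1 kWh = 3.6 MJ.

520000 Btu

The reservoir spacing is ΔT = 301 − 290 = 11.00 K.
The reversible limit is COP_HP = T_H/ΔT = 27.36, so W_min = Q_H/COP = Q_H·ΔT/T_H.
W_min = 4150 × 11.00/301.00 = 151.7 kWh = 517500 Btu.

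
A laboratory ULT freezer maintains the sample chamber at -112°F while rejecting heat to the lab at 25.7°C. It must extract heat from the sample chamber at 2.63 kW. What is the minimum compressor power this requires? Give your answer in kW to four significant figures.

1.439 kW

In absolute terms T_C = 193.15 K and T_H = 298.85 K, so ΔT = 105.7 K.
COP_Carnot = T_C/ΔT = 193.15/105.7 = 1.827.
Ẇ_min = Q̇/COP_Carnot = 2.630/1.827 = 1.439 kW.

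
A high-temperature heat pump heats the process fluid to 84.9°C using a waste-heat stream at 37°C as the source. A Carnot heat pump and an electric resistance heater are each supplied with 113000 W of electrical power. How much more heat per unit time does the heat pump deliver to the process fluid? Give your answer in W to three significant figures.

732000 W

In absolute terms T_C = 310.15 K and T_H = 358.05 K, so ΔT = 47.90 K.
COP_Carnot = T_H/ΔT = 358.05/47.90 = 7.475.
The heat pump delivers Q̇_H = COP × Ẇ = 844700 W; the resistance heater delivers Ẇ = 113000 W.
Extra = (COP − 1)·Ẇ = 731700 W.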